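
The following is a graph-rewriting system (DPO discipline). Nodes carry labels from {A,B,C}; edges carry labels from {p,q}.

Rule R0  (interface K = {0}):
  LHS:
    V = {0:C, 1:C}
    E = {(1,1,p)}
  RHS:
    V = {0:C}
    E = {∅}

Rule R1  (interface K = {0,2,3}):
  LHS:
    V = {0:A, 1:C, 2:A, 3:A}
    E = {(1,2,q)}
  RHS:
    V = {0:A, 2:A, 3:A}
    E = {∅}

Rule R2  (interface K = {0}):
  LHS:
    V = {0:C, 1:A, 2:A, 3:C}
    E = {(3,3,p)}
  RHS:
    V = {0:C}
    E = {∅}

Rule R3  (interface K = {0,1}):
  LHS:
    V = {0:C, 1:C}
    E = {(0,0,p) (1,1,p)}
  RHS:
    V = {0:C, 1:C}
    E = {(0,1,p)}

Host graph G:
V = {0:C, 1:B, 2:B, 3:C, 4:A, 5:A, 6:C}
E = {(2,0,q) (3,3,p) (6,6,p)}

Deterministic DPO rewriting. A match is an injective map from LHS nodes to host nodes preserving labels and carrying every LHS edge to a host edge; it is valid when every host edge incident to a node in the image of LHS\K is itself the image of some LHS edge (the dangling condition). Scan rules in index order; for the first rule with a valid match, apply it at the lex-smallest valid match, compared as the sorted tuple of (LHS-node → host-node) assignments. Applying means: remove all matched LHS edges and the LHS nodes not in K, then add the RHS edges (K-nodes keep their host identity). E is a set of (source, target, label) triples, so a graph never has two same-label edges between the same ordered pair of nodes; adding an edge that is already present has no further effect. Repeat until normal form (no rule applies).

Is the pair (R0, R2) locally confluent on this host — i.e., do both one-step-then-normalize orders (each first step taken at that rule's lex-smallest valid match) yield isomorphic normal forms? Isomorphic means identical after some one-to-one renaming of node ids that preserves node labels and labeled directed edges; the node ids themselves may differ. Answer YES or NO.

branch R0-first: apply at {0↦0, 1↦3} → |E|=2, then 1 more step(s) → NF |V|=5 |E|=1 V={0:C, 1:B, 2:B, 4:A, 5:A} E=2-q->0
branch R2-first: apply at {0↦0, 1↦4, 2↦5, 3↦3} → |E|=2, then 1 more step(s) → NF |V|=3 |E|=1 V={0:C, 1:B, 2:B} E=2-q->0
graphs not isomorphic

Answer: NO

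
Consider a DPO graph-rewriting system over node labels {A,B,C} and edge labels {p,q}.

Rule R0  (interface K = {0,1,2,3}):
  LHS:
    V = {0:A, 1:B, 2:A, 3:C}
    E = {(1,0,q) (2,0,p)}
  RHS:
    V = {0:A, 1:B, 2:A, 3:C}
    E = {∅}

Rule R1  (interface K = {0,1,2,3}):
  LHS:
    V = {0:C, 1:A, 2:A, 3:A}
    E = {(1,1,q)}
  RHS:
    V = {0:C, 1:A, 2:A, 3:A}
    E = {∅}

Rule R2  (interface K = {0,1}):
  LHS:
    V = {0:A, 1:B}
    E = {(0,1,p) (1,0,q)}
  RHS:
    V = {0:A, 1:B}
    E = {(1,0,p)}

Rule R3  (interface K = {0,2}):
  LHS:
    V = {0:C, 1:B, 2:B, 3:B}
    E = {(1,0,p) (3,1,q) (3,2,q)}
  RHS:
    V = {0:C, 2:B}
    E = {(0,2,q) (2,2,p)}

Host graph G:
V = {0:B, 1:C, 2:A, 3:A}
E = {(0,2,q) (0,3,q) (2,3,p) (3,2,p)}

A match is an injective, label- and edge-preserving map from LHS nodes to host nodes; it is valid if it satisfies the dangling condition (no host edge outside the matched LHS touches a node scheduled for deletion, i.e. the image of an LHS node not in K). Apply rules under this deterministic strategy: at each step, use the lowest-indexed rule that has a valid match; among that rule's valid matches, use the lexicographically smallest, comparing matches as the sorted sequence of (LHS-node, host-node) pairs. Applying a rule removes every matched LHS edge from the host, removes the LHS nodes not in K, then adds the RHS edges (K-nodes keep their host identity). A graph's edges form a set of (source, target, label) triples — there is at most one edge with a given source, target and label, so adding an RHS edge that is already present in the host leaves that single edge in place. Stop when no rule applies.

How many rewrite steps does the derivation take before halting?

Answer: 2

Steps:
start.  V:4 E:4  edges: 0-q->2 0-q->3 2-p->3 3-p->2
1. fire R0 via {0↦2, 1↦0, 2↦3, 3↦1}  →  V:4 E:2  edges: 0-q->3 2-p->3
2. fire R0 via {0↦3, 1↦0, 2↦2, 3↦1}  →  V:4 E:0  edges: ∅
normal form: no rule applies after step 2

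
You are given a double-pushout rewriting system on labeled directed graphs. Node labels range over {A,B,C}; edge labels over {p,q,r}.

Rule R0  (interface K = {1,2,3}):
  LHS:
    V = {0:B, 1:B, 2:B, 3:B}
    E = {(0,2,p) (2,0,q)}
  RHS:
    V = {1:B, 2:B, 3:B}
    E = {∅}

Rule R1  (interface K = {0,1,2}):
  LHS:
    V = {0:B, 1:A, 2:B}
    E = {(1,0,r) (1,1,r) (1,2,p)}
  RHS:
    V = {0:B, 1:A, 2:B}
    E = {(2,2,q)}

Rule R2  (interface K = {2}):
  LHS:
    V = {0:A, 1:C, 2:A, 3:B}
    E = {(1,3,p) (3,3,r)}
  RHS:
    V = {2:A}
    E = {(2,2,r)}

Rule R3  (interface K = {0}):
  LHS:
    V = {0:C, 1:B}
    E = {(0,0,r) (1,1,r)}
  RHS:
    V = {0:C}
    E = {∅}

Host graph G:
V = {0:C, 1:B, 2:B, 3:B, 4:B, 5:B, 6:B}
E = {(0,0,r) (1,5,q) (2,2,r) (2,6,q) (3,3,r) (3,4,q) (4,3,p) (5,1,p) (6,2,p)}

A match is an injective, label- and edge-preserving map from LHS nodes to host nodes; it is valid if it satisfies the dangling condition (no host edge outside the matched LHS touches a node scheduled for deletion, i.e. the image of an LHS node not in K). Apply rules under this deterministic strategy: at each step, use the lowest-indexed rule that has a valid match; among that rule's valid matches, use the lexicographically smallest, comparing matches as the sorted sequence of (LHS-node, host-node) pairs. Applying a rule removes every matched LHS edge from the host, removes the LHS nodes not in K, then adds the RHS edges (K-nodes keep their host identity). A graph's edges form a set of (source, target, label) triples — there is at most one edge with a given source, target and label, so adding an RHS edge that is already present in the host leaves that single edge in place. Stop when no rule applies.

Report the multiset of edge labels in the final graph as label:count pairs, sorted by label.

Answer: r:1

Derivation:
[0] host  ⇒  7 nodes, 9 edges  {0-r->0 1-q->5 2-r->2 2-q->6 3-r->3 3-q->4 4-p->3 5-p->1 6-p->2}
[1] R0 @ {0↦4, 1↦1, 2↦3, 3↦2}  ⇒  6 nodes, 7 edges  {0-r->0 1-q->5 2-r->2 2-q->6 3-r->3 5-p->1 6-p->2}
[2] R0 @ {0↦5, 1↦2, 2↦1, 3↦3}  ⇒  5 nodes, 5 edges  {0-r->0 2-r->2 2-q->6 3-r->3 6-p->2}
[3] R0 @ {0↦6, 1↦1, 2↦2, 3↦3}  ⇒  4 nodes, 3 edges  {0-r->0 2-r->2 3-r->3}
[4] R3 @ {0↦0, 1↦2}  ⇒  3 nodes, 1 edges  {3-r->3}
normal form: no rule applies after step 4
NF edges: [(3, 3, 'r')]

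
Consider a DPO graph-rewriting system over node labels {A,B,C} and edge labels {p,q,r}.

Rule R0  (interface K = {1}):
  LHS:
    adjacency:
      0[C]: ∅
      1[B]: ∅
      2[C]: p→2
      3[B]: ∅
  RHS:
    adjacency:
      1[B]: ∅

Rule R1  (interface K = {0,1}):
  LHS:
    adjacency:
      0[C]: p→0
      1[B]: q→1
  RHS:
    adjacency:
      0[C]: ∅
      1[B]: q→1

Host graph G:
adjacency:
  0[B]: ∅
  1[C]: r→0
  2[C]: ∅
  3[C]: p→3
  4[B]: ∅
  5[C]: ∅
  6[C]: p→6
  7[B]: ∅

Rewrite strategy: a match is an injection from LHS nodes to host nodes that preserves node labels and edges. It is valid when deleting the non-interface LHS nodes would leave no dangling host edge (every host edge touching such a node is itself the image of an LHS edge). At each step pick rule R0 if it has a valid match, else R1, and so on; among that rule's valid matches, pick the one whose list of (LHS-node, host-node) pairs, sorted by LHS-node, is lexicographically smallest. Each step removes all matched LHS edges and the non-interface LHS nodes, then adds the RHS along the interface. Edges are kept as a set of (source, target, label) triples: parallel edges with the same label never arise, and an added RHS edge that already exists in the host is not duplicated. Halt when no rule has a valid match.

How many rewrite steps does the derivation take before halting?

Answer: 2

Derivation:
[0] host  ⇒  8 nodes, 3 edges  {1-r->0 3-p->3 6-p->6}
[1] R0 @ {0↦2, 1↦0, 2↦3, 3↦4}  ⇒  5 nodes, 2 edges  {1-r->0 6-p->6}
[2] R0 @ {0↦5, 1↦0, 2↦6, 3↦7}  ⇒  2 nodes, 1 edges  {1-r->0}
halt: no rule applies after step 2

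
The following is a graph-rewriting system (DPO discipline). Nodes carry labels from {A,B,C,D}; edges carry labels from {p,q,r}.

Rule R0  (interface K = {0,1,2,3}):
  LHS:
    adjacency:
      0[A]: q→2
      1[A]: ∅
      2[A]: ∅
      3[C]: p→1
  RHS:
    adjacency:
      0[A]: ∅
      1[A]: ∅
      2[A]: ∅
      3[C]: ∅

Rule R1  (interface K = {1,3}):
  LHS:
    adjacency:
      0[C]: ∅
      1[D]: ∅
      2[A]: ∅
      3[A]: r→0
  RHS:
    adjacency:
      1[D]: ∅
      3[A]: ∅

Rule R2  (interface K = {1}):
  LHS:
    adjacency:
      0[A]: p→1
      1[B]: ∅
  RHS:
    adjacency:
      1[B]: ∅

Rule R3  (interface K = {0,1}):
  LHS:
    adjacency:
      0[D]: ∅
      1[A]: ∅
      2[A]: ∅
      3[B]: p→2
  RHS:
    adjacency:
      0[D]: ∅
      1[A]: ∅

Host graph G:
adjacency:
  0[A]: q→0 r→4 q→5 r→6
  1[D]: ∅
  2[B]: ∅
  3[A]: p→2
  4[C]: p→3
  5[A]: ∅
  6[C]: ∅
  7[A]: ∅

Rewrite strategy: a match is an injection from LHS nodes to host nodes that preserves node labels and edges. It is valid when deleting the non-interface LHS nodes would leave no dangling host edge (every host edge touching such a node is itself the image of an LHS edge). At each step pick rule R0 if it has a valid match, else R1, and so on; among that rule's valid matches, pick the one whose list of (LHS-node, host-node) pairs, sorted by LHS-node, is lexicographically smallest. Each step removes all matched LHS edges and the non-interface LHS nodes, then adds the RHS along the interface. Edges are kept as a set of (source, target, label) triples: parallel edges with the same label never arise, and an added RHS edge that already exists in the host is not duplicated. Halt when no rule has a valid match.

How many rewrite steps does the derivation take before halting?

Answer: 4

Steps:
start.  V:8 E:6  edges: 0-q->0 0-r->4 0-q->5 0-r->6 3-p->2 4-p->3
1. fire R0 via {0↦0, 1↦3, 2↦5, 3↦4}  →  V:8 E:4  edges: 0-q->0 0-r->4 0-r->6 3-p->2
2. fire R1 via {0↦4, 1↦1, 2↦5, 3↦0}  →  V:6 E:3  edges: 0-q->0 0-r->6 3-p->2
3. fire R1 via {0↦6, 1↦1, 2↦7, 3↦0}  →  V:4 E:2  edges: 0-q->0 3-p->2
4. fire R2 via {0↦3, 1↦2}  →  V:3 E:1  edges: 0-q->0
final graph: no rule applies after step 4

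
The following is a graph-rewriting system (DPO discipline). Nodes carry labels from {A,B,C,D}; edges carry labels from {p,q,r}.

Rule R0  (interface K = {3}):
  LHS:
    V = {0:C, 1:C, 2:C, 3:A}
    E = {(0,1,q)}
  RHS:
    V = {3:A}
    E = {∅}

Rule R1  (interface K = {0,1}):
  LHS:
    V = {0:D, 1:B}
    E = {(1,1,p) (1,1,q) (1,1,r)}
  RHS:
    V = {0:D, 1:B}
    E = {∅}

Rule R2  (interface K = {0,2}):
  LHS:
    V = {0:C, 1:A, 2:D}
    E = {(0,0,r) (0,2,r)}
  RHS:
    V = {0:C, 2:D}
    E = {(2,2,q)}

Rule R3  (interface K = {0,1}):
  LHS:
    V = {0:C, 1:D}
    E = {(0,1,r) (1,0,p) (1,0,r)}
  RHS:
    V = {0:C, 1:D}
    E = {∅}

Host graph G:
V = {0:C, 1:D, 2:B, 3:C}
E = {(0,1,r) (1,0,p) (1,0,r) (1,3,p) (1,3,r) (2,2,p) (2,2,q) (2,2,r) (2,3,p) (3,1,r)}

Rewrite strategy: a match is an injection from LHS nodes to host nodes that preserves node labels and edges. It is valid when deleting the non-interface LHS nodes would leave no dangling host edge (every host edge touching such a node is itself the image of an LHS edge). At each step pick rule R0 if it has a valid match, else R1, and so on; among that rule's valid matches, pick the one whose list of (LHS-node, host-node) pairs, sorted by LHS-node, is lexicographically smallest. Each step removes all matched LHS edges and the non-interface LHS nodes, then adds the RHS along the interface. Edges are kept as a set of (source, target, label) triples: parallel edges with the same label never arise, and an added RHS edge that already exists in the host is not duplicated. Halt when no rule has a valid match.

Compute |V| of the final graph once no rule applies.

[0] host  ⇒  4 nodes, 10 edges  {0-r->1 1-p->0 1-r->0 1-p->3 1-r->3 2-p->2 2-q->2 2-r->2 2-p->3 3-r->1}
[1] R1 @ {0↦1, 1↦2}  ⇒  4 nodes, 7 edges  {0-r->1 1-p->0 1-r->0 1-p->3 1-r->3 2-p->3 3-r->1}
[2] R3 @ {0↦0, 1↦1}  ⇒  4 nodes, 4 edges  {1-p->3 1-r->3 2-p->3 3-r->1}
[3] R3 @ {0↦3, 1↦1}  ⇒  4 nodes, 1 edges  {2-p->3}
halt: no rule applies after step 3
NF nodes: {0:C, 1:D, 2:B, 3:C}

Answer: 4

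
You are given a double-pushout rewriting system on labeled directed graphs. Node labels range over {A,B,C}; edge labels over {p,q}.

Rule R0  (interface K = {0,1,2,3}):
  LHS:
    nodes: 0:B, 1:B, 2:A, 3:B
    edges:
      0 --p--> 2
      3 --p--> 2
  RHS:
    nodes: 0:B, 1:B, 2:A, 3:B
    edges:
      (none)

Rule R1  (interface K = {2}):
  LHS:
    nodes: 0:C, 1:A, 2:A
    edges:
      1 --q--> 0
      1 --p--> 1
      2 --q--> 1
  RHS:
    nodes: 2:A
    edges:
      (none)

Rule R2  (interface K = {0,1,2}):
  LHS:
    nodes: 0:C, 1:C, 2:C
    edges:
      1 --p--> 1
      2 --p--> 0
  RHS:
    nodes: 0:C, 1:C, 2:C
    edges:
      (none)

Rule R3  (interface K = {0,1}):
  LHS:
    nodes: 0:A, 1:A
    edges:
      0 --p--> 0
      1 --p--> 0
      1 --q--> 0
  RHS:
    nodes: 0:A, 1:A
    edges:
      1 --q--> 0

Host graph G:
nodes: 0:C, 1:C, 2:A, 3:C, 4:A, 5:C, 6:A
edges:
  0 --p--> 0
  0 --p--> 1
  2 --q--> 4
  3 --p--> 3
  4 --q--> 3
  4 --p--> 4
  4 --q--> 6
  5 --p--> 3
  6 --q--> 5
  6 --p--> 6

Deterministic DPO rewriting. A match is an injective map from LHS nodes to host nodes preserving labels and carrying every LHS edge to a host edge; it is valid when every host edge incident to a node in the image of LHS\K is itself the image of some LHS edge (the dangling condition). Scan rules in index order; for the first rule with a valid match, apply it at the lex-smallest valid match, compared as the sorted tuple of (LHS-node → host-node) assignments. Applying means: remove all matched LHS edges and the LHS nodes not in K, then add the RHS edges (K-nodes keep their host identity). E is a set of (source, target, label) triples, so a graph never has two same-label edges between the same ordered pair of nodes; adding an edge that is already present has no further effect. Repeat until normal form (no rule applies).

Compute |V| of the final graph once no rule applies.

Answer: 3

Rewrite trace:
start.  V:7 E:10  edges: 0-p->0 0-p->1 2-q->4 3-p->3 4-q->3 4-p->4 4-q->6 5-p->3 6-q->5 6-p->6
1. fire R2 via {0↦1, 1↦3, 2↦0}  →  V:7 E:8  edges: 0-p->0 2-q->4 4-q->3 4-p->4 4-q->6 5-p->3 6-q->5 6-p->6
2. fire R2 via {0↦3, 1↦0, 2↦5}  →  V:7 E:6  edges: 2-q->4 4-q->3 4-p->4 4-q->6 6-q->5 6-p->6
3. fire R1 via {0↦5, 1↦6, 2↦4}  →  V:5 E:3  edges: 2-q->4 4-q->3 4-p->4
4. fire R1 via {0↦3, 1↦4, 2↦2}  →  V:3 E:0  edges: ∅
final graph: no rule applies after step 4
NF nodes: {0:C, 1:C, 2:A}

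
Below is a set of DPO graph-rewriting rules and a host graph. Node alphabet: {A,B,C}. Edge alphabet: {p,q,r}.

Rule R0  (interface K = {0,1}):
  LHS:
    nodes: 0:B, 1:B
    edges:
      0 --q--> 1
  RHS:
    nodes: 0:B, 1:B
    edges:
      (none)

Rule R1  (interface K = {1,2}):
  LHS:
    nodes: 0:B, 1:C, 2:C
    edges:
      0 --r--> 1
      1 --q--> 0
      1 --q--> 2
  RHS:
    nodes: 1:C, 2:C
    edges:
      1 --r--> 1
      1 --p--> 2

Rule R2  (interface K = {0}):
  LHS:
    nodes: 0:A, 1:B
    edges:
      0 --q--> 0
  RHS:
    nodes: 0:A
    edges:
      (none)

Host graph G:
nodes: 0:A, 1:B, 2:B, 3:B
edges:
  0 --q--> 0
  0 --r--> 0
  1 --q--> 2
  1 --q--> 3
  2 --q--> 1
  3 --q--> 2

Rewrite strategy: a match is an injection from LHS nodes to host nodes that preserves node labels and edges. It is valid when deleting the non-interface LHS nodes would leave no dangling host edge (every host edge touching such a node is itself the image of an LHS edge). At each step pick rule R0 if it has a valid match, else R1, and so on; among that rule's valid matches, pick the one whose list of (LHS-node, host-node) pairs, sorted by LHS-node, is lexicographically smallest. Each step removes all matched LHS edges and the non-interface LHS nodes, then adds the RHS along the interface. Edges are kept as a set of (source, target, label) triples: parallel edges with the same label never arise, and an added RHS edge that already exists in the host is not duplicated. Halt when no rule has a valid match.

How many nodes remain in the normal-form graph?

[0] host  ⇒  4 nodes, 6 edges  {0-q->0 0-r->0 1-q->2 1-q->3 2-q->1 3-q->2}
[1] R0 @ {0↦1, 1↦2}  ⇒  4 nodes, 5 edges  {0-q->0 0-r->0 1-q->3 2-q->1 3-q->2}
[2] R0 @ {0↦1, 1↦3}  ⇒  4 nodes, 4 edges  {0-q->0 0-r->0 2-q->1 3-q->2}
[3] R0 @ {0↦2, 1↦1}  ⇒  4 nodes, 3 edges  {0-q->0 0-r->0 3-q->2}
[4] R0 @ {0↦3, 1↦2}  ⇒  4 nodes, 2 edges  {0-q->0 0-r->0}
[5] R2 @ {0↦0, 1↦1}  ⇒  3 nodes, 1 edges  {0-r->0}
final graph: no rule applies after step 5
NF nodes: {0:A, 2:B, 3:B}

Answer: 3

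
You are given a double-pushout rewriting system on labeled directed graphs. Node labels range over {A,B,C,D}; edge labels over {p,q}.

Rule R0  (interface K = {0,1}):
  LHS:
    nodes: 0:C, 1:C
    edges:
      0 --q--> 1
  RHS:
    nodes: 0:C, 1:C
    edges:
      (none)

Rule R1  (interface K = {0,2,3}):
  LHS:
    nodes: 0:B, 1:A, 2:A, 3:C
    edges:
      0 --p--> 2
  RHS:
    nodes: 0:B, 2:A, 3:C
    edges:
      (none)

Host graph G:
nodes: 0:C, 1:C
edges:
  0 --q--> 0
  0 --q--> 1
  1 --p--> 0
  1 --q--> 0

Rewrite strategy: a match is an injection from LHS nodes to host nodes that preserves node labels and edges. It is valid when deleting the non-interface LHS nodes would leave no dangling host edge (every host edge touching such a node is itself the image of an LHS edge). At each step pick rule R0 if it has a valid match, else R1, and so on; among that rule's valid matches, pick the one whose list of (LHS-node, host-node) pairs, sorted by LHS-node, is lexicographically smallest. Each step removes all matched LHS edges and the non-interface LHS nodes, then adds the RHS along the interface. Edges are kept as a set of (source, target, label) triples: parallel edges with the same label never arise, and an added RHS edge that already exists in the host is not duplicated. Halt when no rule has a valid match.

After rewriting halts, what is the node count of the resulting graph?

Answer: 2

Rewrite trace:
[0] host  ⇒  2 nodes, 4 edges  {0-q->0 0-q->1 1-p->0 1-q->0}
[1] R0 @ {0↦0, 1↦1}  ⇒  2 nodes, 3 edges  {0-q->0 1-p->0 1-q->0}
[2] R0 @ {0↦1, 1↦0}  ⇒  2 nodes, 2 edges  {0-q->0 1-p->0}
normal form: no rule applies after step 2
NF nodes: {0:C, 1:C}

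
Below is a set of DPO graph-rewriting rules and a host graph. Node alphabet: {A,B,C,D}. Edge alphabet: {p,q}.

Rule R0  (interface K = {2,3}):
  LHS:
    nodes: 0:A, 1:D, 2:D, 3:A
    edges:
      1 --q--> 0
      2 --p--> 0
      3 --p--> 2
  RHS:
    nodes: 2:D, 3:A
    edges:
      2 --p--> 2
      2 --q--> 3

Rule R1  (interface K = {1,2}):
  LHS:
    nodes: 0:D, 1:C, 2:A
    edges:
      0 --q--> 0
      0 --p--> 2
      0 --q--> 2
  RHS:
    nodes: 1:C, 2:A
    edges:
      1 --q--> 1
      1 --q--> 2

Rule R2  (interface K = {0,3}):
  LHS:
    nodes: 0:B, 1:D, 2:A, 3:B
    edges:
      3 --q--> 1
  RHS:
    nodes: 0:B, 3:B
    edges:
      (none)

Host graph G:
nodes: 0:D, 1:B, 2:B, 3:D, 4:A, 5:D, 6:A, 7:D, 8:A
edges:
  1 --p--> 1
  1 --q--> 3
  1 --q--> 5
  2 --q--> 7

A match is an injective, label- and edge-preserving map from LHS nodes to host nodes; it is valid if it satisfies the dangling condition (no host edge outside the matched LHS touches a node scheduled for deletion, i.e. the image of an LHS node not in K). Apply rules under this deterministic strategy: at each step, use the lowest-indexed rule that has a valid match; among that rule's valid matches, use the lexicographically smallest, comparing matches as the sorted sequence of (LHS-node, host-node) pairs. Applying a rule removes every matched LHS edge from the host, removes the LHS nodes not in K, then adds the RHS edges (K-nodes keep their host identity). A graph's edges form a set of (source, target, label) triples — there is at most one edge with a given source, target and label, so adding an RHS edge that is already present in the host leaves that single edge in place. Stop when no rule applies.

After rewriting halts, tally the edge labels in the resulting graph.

[0] host  ⇒  9 nodes, 4 edges  {1-p->1 1-q->3 1-q->5 2-q->7}
[1] R2 @ {0↦1, 1↦7, 2↦4, 3↦2}  ⇒  7 nodes, 3 edges  {1-p->1 1-q->3 1-q->5}
[2] R2 @ {0↦2, 1↦3, 2↦6, 3↦1}  ⇒  5 nodes, 2 edges  {1-p->1 1-q->5}
[3] R2 @ {0↦2, 1↦5, 2↦8, 3↦1}  ⇒  3 nodes, 1 edges  {1-p->1}
normal form: no rule applies after step 3
NF edges: [(1, 1, 'p')]

Answer: p:1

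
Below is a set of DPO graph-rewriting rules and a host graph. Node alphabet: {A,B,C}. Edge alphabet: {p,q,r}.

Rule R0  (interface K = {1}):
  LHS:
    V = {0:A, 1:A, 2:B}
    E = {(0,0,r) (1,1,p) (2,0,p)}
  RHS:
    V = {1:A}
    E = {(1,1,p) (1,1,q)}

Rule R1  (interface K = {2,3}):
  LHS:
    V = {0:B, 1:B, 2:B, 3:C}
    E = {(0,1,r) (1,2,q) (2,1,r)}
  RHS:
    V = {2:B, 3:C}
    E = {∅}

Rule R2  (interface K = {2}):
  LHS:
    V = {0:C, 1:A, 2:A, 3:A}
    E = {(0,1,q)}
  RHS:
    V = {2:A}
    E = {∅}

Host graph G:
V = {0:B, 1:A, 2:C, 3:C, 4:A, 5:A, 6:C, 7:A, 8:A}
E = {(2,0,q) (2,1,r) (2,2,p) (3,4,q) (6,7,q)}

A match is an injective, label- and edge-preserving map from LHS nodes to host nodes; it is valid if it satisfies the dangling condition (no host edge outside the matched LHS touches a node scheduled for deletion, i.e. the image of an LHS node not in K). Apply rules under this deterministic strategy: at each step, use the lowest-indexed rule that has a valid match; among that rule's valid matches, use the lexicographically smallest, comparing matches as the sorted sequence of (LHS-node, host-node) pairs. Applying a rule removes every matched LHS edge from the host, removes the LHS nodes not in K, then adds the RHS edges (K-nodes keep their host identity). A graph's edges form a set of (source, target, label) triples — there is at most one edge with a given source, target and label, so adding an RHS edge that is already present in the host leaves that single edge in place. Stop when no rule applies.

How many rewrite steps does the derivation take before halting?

[0] host  ⇒  9 nodes, 5 edges  {2-q->0 2-r->1 2-p->2 3-q->4 6-q->7}
[1] R2 @ {0↦3, 1↦4, 2↦1, 3↦5}  ⇒  6 nodes, 4 edges  {2-q->0 2-r->1 2-p->2 6-q->7}
[2] R2 @ {0↦6, 1↦7, 2↦1, 3↦8}  ⇒  3 nodes, 3 edges  {2-q->0 2-r->1 2-p->2}
final graph: no rule applies after step 2

Answer: 2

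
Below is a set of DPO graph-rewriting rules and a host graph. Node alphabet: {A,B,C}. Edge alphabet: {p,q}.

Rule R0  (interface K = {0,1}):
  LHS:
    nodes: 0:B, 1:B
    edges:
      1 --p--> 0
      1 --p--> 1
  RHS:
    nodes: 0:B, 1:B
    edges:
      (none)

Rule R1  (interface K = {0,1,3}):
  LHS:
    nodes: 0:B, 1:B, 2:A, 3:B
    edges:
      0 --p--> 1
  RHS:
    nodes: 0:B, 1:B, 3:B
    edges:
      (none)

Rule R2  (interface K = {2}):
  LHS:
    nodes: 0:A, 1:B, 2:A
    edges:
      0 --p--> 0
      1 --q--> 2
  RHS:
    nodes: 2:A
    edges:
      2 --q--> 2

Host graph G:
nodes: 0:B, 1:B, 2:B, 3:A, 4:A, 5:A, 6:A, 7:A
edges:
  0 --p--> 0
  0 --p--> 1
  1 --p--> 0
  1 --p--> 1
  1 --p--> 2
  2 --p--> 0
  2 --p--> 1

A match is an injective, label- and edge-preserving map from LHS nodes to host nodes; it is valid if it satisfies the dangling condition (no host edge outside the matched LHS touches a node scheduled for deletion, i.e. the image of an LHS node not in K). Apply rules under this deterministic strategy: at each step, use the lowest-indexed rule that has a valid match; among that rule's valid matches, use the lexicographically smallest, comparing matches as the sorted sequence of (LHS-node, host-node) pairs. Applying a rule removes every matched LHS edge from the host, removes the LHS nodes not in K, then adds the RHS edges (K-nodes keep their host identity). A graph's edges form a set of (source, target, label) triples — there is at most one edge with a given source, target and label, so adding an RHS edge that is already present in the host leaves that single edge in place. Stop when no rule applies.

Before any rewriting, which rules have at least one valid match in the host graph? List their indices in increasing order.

R0: 3 valid matches — {0↦0, 1↦1}, {0↦1, 1↦0}, {0↦2, 1↦1}
R1: 25 valid matches — {0↦0, 1↦1, 2↦3, 3↦2}, {0↦0, 1↦1, 2↦4, 3↦2}, {0↦0, 1↦1, 2↦5, 3↦2} (+22 more)
R2: no valid match — LHS pattern not found

Answer: [R0,R1]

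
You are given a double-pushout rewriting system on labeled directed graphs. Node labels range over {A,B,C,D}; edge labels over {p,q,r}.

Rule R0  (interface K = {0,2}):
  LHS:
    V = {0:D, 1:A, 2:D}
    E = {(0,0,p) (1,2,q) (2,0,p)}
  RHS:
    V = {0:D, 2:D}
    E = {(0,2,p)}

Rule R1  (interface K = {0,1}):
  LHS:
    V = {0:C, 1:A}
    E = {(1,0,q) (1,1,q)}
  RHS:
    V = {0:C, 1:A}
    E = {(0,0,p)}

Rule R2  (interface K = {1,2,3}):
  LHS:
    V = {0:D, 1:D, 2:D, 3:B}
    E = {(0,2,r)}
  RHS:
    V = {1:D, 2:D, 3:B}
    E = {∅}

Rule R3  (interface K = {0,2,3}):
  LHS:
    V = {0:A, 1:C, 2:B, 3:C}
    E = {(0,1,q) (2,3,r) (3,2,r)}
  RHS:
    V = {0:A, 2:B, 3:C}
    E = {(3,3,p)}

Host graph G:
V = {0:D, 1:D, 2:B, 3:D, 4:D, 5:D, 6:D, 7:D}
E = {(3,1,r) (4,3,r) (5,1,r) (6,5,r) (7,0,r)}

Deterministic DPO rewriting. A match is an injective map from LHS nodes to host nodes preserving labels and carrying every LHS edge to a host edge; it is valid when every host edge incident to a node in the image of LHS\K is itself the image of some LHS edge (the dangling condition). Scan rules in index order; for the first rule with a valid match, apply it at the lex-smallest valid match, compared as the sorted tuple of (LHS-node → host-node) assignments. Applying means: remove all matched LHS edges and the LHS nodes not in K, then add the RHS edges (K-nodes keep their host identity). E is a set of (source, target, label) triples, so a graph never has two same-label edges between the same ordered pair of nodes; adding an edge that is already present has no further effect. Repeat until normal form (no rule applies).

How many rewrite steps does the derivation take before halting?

Answer: 5

Derivation:
start.  V:8 E:5  edges: 3-r->1 4-r->3 5-r->1 6-r->5 7-r->0
1. fire R2 via {0↦4, 1↦0, 2↦3, 3↦2}  →  V:7 E:4  edges: 3-r->1 5-r->1 6-r->5 7-r->0
2. fire R2 via {0↦3, 1↦0, 2↦1, 3↦2}  →  V:6 E:3  edges: 5-r->1 6-r->5 7-r->0
3. fire R2 via {0↦6, 1↦0, 2↦5, 3↦2}  →  V:5 E:2  edges: 5-r->1 7-r->0
4. fire R2 via {0↦5, 1↦0, 2↦1, 3↦2}  →  V:4 E:1  edges: 7-r->0
5. fire R2 via {0↦7, 1↦1, 2↦0, 3↦2}  →  V:3 E:0  edges: ∅
normal form: no rule applies after step 5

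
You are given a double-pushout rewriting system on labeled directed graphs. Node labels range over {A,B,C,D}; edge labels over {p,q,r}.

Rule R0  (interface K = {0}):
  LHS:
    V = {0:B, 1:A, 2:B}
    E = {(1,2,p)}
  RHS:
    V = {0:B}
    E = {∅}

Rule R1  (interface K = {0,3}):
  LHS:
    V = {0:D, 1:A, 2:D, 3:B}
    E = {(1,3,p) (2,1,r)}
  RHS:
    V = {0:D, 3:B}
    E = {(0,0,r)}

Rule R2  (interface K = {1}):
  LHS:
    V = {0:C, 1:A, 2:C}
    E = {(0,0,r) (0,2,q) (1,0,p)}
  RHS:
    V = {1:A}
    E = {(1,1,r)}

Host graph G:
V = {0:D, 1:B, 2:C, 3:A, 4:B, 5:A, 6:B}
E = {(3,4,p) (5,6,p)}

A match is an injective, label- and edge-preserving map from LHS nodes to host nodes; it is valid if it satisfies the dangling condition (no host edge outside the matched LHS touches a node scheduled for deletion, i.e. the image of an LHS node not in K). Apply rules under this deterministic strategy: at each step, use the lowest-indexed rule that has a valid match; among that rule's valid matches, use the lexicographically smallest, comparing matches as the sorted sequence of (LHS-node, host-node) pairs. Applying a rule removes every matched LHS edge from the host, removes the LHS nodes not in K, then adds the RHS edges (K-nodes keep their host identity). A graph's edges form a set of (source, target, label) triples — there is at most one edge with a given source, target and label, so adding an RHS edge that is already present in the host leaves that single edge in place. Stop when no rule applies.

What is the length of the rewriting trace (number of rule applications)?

Answer: 2

Derivation:
start.  V:7 E:2  edges: 3-p->4 5-p->6
1. fire R0 via {0↦1, 1↦3, 2↦4}  →  V:5 E:1  edges: 5-p->6
2. fire R0 via {0↦1, 1↦5, 2↦6}  →  V:3 E:0  edges: ∅
normal form: no rule applies after step 2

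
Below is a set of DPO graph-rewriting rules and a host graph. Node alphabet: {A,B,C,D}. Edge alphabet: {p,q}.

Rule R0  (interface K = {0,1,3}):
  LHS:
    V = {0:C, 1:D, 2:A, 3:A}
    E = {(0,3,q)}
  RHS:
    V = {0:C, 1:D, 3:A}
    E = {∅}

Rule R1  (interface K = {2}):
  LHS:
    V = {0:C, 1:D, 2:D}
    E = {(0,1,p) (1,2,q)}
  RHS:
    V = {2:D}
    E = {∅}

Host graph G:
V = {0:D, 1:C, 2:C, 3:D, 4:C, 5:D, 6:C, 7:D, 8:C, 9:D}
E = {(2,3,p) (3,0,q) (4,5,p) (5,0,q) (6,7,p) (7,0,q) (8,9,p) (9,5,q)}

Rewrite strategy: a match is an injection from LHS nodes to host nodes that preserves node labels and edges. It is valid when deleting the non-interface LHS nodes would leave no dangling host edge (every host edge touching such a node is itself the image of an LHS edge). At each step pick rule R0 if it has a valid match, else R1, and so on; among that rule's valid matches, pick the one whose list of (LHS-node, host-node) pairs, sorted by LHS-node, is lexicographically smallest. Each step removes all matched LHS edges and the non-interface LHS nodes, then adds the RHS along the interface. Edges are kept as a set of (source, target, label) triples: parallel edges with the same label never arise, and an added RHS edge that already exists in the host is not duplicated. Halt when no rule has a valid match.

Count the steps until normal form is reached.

Answer: 4

Derivation:
start.  V:10 E:8  edges: 2-p->3 3-q->0 4-p->5 5-q->0 6-p->7 7-q->0 8-p->9 9-q->5
1. fire R1 via {0↦2, 1↦3, 2↦0}  →  V:8 E:6  edges: 4-p->5 5-q->0 6-p->7 7-q->0 8-p->9 9-q->5
2. fire R1 via {0↦6, 1↦7, 2↦0}  →  V:6 E:4  edges: 4-p->5 5-q->0 8-p->9 9-q->5
3. fire R1 via {0↦8, 1↦9, 2↦5}  →  V:4 E:2  edges: 4-p->5 5-q->0
4. fire R1 via {0↦4, 1↦5, 2↦0}  →  V:2 E:0  edges: ∅
normal form: no rule applies after step 4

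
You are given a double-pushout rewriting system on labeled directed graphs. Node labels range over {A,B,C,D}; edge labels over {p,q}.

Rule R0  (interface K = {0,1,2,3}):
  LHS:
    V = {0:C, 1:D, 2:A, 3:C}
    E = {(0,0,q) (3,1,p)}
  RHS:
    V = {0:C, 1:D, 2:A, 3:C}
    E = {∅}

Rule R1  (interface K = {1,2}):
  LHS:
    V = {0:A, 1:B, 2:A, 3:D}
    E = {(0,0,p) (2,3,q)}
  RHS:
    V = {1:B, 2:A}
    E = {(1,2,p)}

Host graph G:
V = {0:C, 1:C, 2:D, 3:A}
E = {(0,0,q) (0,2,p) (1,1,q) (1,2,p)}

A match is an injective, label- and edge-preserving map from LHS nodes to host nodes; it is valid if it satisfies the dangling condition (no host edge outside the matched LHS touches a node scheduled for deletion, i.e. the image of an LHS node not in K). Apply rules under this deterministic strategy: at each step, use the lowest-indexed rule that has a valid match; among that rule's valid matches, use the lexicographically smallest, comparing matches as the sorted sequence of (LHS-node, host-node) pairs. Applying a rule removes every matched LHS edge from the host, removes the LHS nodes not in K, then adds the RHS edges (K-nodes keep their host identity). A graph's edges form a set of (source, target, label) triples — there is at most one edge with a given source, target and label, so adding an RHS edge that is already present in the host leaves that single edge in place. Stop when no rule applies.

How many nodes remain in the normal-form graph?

[0] host  ⇒  4 nodes, 4 edges  {0-q->0 0-p->2 1-q->1 1-p->2}
[1] R0 @ {0↦0, 1↦2, 2↦3, 3↦1}  ⇒  4 nodes, 2 edges  {0-p->2 1-q->1}
[2] R0 @ {0↦1, 1↦2, 2↦3, 3↦0}  ⇒  4 nodes, 0 edges  {∅}
halt: no rule applies after step 2
NF nodes: {0:C, 1:C, 2:D, 3:A}

Answer: 4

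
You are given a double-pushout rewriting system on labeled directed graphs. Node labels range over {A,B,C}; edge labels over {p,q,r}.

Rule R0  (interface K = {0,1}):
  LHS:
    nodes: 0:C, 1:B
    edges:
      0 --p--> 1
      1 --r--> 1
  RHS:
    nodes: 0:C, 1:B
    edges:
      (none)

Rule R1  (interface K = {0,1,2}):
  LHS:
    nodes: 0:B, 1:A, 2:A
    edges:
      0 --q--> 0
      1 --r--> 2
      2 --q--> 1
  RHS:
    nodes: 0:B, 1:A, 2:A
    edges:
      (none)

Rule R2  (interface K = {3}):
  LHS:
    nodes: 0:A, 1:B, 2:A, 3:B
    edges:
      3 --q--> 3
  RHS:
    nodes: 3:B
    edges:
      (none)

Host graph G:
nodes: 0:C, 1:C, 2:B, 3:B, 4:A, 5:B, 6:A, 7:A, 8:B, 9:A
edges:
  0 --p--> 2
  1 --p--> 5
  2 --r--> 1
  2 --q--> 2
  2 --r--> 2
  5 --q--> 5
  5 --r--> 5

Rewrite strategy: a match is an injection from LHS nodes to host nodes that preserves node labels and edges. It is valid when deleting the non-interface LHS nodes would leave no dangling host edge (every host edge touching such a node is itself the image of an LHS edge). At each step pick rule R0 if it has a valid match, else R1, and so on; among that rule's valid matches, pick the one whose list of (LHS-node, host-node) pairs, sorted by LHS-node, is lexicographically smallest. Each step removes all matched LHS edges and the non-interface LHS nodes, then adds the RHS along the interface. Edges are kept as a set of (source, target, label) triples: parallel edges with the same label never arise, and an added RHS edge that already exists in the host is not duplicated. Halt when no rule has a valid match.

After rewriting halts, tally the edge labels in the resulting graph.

Answer: r:1

Rewrite trace:
[0] host  ⇒  10 nodes, 7 edges  {0-p->2 1-p->5 2-r->1 2-q->2 2-r->2 5-q->5 5-r->5}
[1] R0 @ {0↦0, 1↦2}  ⇒  10 nodes, 5 edges  {1-p->5 2-r->1 2-q->2 5-q->5 5-r->5}
[2] R0 @ {0↦1, 1↦5}  ⇒  10 nodes, 3 edges  {2-r->1 2-q->2 5-q->5}
[3] R2 @ {0↦4, 1↦3, 2↦6, 3↦2}  ⇒  7 nodes, 2 edges  {2-r->1 5-q->5}
[4] R2 @ {0↦7, 1↦8, 2↦9, 3↦5}  ⇒  4 nodes, 1 edges  {2-r->1}
final graph: no rule applies after step 4
NF edges: [(2, 1, 'r')]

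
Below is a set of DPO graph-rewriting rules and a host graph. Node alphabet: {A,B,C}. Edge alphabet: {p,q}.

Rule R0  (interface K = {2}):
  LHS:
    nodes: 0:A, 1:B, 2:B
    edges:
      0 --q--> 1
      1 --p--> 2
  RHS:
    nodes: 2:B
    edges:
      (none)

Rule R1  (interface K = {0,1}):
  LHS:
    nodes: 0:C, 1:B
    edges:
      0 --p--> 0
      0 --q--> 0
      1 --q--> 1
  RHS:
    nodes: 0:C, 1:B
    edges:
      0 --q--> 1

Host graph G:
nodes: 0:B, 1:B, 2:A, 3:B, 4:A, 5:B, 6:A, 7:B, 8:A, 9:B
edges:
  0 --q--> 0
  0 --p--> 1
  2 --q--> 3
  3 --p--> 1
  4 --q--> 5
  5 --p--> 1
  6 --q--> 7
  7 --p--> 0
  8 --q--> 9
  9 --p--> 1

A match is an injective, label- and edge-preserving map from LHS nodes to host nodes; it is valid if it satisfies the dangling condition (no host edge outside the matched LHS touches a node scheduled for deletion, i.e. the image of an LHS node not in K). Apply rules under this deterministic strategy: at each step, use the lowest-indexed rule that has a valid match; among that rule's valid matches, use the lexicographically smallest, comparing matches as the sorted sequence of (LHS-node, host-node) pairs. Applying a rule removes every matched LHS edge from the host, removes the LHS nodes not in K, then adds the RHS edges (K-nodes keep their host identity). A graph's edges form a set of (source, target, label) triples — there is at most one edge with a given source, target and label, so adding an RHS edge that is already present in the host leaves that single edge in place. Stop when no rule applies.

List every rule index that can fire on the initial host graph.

R0: 4 valid matches — {0↦2, 1↦3, 2↦1}, {0↦4, 1↦5, 2↦1}, {0↦6, 1↦7, 2↦0} (+1 more)
R1: no valid match — LHS pattern not found

Answer: [R0]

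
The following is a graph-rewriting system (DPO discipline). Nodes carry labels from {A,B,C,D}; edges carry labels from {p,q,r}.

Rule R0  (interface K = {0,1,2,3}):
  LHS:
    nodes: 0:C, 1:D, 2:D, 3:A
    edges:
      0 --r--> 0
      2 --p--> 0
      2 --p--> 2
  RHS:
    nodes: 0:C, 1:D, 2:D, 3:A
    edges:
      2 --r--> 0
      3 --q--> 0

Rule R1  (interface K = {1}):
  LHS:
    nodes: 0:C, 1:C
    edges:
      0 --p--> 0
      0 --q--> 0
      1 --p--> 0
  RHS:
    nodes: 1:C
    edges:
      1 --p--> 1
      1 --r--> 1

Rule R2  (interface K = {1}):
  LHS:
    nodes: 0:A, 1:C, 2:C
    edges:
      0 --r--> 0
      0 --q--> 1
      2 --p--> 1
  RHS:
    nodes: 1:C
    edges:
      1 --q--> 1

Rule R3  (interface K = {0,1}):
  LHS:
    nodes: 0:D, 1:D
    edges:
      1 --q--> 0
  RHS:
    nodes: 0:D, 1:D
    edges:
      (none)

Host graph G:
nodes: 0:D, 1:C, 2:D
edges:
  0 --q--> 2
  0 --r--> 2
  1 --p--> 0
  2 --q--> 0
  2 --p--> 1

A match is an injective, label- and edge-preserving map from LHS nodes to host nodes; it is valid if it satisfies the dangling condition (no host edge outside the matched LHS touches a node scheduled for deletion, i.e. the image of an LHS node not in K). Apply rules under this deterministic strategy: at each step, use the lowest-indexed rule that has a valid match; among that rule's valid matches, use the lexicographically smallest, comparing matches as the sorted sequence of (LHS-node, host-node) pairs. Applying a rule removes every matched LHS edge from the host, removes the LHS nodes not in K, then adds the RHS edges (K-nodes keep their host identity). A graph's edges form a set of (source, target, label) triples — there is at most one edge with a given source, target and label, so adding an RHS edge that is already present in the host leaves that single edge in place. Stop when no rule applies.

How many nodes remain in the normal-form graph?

initial: |V|=3 |E|=5  E = 0-q->2 0-r->2 1-p->0 2-q->0 2-p->1
step 1: apply R3 at {0↦0, 1↦2}  → |V|=3 |E|=4  E = 0-q->2 0-r->2 1-p->0 2-p->1
step 2: apply R3 at {0↦2, 1↦0}  → |V|=3 |E|=3  E = 0-r->2 1-p->0 2-p->1
final graph: no rule applies after step 2
NF nodes: {0:D, 1:C, 2:D}

Answer: 3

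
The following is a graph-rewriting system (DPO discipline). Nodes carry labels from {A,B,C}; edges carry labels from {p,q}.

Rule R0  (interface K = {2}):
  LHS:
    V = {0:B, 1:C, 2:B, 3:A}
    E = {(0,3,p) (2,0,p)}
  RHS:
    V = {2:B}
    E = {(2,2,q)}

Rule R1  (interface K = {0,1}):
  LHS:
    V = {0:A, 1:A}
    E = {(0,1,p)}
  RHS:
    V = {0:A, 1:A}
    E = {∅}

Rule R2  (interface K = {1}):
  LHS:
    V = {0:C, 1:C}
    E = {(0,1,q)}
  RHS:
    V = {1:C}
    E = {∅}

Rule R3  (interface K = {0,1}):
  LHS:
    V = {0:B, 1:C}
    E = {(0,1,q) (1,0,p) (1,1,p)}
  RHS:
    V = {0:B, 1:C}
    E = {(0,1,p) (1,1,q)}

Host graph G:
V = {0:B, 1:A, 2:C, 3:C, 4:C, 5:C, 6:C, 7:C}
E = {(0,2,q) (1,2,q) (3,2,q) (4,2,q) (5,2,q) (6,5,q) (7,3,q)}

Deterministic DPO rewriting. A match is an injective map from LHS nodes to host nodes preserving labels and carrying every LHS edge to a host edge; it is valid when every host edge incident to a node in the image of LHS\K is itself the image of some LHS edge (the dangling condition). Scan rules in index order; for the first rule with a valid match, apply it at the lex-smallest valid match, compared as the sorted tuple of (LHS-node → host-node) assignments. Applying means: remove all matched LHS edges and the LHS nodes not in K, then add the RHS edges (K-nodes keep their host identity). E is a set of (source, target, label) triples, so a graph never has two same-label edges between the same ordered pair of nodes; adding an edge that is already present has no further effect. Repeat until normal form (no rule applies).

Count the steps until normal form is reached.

initial: |V|=8 |E|=7  E = 0-q->2 1-q->2 3-q->2 4-q->2 5-q->2 6-q->5 7-q->3
step 1: apply R2 at {0↦4, 1↦2}  → |V|=7 |E|=6  E = 0-q->2 1-q->2 3-q->2 5-q->2 6-q->5 7-q->3
step 2: apply R2 at {0↦6, 1↦5}  → |V|=6 |E|=5  E = 0-q->2 1-q->2 3-q->2 5-q->2 7-q->3
step 3: apply R2 at {0↦5, 1↦2}  → |V|=5 |E|=4  E = 0-q->2 1-q->2 3-q->2 7-q->3
step 4: apply R2 at {0↦7, 1↦3}  → |V|=4 |E|=3  E = 0-q->2 1-q->2 3-q->2
step 5: apply R2 at {0↦3, 1↦2}  → |V|=3 |E|=2  E = 0-q->2 1-q->2
normal form: no rule applies after step 5

Answer: 5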